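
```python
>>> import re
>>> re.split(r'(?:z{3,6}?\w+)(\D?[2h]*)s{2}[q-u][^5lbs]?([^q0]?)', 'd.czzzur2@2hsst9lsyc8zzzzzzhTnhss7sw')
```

Pattern: 3 to 6 of the literal 'z' (lazy), then one or more of a word character (non-capturing group); then optionally a non-digit, then zero or more of one of [2h] (captured); then exactly 2 of a literal 's', then a character in [q-u], then optionally any character except [5lbs]; then optionally any character except [q0] (captured).
Matches to split on: at [3:17] → 'zzzur2@2hsst9l'.
`re.split` interleaves the captured-group text with the surrounding fragments.

['d.c', '@2h', 'l', 'syc8zzzzzzhTnhss7sw']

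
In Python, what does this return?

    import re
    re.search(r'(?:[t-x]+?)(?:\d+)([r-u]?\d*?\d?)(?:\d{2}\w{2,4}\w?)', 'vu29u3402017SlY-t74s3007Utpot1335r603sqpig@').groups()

('u3',)

The match spans [0:13] → 'vu29u3402017S'.
Captured: group 1 = 'u3'.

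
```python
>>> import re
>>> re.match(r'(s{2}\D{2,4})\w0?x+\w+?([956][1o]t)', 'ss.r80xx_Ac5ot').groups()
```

The match spans [0:14] → 'ss.r80xx_Ac5ot'.
Captured: group 1 = 'ss.r', group 2 = '5ot'.

('ss.r', '5ot')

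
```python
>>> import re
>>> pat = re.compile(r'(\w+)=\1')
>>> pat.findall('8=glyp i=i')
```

['i']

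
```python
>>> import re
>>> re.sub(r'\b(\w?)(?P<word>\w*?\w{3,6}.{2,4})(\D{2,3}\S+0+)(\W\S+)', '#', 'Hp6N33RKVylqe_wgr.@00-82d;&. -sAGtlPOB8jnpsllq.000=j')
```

'# -#'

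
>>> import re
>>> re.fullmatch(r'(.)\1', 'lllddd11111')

For `fullmatch`, every character of the input must be accounted for by the pattern.
Here there's no way to consume every character, so the call returns None.

None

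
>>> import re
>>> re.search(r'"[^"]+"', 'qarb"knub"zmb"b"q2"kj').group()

'"knub"'

The match spans [4:10] → '"knub"'.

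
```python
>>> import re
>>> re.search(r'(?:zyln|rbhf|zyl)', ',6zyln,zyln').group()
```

'zyln'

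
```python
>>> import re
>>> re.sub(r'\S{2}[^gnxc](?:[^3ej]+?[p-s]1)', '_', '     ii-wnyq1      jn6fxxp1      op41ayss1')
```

'     _      _      _'

This matches exactly 2 of a non-whitespace character, then any character except [gnxc]; then one or more of any character except [3ej] (lazy), then a character in [p-s], then the literal '1' (non-capturing group).
Matches: at [5:13] → 'ii-wnyq1'; at [19:27] → 'jn6fxxp1'; at [33:42] → 'op41ayss1'.
`sub` substitutes '_' at each match site.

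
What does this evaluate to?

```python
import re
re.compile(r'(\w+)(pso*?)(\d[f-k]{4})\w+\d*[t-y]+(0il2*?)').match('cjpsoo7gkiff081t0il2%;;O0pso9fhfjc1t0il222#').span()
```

(0, 19)

`re.match` won't scan ahead — the pattern has to work from the very first character.
The match spans [0:19] → 'cjpsoo7gkiff081t0il'.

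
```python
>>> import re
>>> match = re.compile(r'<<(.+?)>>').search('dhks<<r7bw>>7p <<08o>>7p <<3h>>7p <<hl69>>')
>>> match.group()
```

The match spans [4:12] → '<<r7bw>>'.

'<<r7bw>>'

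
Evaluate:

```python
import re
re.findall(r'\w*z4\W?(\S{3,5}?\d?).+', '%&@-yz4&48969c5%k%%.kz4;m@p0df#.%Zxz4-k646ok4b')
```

['4896']

The pattern matches zero or more of a word character, then the literal 'z4', then optionally a non-word character; then 3 to 5 of a non-whitespace character (lazy), then optionally a digit (captured); then one or more of any character.
The `?` after the quantifier makes it lazy — it takes as little as possible before letting the rest of the pattern try.
Walking the string: at [4:46] match 'yz4&48969c5%k%%.kz4;m@p0df#.%Zxz4-k646ok4b', group 1 = '4896'.
With a single group, `findall` returns only what that group captured — 1 item.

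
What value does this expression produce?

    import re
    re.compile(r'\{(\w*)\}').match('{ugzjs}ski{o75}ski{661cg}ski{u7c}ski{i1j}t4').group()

`re.match` only tries the pattern at the start of the string.
The match spans [0:7] → '{ugzjs}'.
Captured: group 1 = 'ugzjs'.

'{ugzjs}'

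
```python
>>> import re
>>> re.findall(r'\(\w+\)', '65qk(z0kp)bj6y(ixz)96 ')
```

['(z0kp)', '(ixz)']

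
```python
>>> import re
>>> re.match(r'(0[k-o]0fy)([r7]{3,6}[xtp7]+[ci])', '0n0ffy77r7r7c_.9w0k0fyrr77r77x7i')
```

None

Pattern: a literal '0', then a character in [k-o], then the literal '0fy' (captured); then 3 to 6 of one of [r7], then one or more of one of [xtp7], then one of [ci] (captured).
`match` is anchored at position 0; if the pattern doesn't fit there, it returns None.
Here the string doesn't start with a match, so the call returns None.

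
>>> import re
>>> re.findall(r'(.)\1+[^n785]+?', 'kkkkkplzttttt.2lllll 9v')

['k', 't', 'l']

`\1` has to match the exact text group 1 already captured.
Walking the string: at [0:6] match 'kkkkkp', group 1 = 'k'; at [8:14] match 'ttttt.', group 1 = 't'; at [15:21] match 'lllll ', group 1 = 'l'.
One capturing group, so `findall` returns just the captured substring from each match — 3 in all.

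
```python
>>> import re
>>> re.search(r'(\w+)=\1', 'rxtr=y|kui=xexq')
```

None

`\1` is not a pattern — it's the concrete string captured by group 1, re-applied verbatim.
`re.search` scans for the first position where the pattern succeeds.
Here nothing in the string fits, so the call returns None.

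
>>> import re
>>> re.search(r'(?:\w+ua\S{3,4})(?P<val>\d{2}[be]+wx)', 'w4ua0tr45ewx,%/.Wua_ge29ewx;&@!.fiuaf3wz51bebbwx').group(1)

The pattern matches one or more of a word character, then the literal 'ua', then 3 to 4 of a non-whitespace character (non-capturing group); then exactly 2 of a digit, then one or more of one of [be], then the literal 'wx' (captured as 'val').
Unlike `match`, `search` isn't anchored — it looks for the pattern anywhere in the string.
The match spans [0:12] → 'w4ua0tr45ewx'.
Captured: group 1 = '45ewx'.

'45ewx'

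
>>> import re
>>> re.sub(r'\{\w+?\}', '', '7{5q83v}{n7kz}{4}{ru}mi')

Matches: at [1:8] → '{5q83v}'; at [8:14] → '{n7kz}'; at [14:17] → '{4}'; at [17:21] → '{ru}'.
Each match is replaced by ''.

'7mi'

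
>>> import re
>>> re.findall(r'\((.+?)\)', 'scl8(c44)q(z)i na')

Because the quantifier is non-greedy, it stops expanding at the earliest point where the rest of the pattern can succeed.
Matches: at [4:9] match '(c44)', group 1 = 'c44'; at [10:13] match '(z)', group 1 = 'z'.
Because there's exactly one group, `findall` drops the full match and keeps group 1 from each hit.

['c44', 'z']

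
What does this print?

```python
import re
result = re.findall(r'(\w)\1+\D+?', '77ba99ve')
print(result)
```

['7', '9']

The backreference `\1` re-matches whatever the first group consumed, character for character.
`findall` collects group 1 from each match (2 total).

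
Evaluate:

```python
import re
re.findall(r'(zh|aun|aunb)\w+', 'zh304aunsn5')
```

Because there's exactly one group, `findall` drops the full match and keeps group 1 from the one hit.

['zh']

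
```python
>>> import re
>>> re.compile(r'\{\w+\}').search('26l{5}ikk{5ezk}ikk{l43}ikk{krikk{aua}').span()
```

(3, 6)

`search` walks the string left to right and returns the first match it finds.
The match spans [3:6] → '{5}'.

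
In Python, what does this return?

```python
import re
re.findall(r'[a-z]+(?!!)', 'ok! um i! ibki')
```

['o', 'um', 'ibki']

A negative assertion filters positions out without eating any characters.
Scanning left to right: at [0:1] → 'o'; at [4:6] → 'um'; at [10:14] → 'ibki'.
With no groups in the pattern, `findall` gives back each whole match — 3 here.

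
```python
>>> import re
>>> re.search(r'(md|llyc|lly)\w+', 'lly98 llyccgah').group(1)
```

`re.search` scans for the first position where the pattern succeeds.
The match spans [0:5] → 'lly98'.
Captured: group 1 = 'lly'.

'lly'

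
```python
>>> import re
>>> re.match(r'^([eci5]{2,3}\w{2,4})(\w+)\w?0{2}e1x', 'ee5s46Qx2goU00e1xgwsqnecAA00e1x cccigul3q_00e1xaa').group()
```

With `match`, the pattern is implicitly anchored at the beginning.
The match spans [0:31] → 'ee5s46Qx2goU00e1xgwsqnecAA00e1x'.

'ee5s46Qx2goU00e1xgwsqnecAA00e1x'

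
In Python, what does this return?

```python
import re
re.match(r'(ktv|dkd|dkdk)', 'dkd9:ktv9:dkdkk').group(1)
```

'dkd'

`re.match` won't scan ahead — the pattern has to work from the very first character.
The match spans [0:3] → 'dkd'.
Captured: group 1 = 'dkd'.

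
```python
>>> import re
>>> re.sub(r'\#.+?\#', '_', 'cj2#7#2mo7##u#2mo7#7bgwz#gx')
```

Because the quantifier is non-greedy, it stops expanding at the earliest point where the rest of the pattern can succeed.
Matches: at [3:6] → '#7#'; at [10:14] → '##u#'; at [18:25] → '#7bgwz#'.
Every occurrence is swapped for '_'.

'cj2_2mo7_2mo7_gx'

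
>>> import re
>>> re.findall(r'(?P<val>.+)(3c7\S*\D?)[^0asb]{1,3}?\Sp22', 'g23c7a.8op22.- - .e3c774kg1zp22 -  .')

[('g23c7a.8op22.- - .e', '3c774kg')]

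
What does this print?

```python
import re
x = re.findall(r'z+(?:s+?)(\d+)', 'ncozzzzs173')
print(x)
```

['173']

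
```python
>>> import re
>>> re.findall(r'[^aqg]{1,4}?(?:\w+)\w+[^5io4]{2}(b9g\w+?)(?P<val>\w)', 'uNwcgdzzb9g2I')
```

[('b9g2', 'I')]

The pattern matches 1 to 4 of any character except [aqg] (lazy); then one or more of a word character (non-capturing group); then one or more of a word character, then exactly 2 of any character except [5io4]; then the literal 'b9g', then one or more of a word character (lazy) (captured); then a word character (captured as 'val').
Matches: at [0:13] match 'uNwcgdzzb9g2I', groups = ('b9g2', 'I').
2 groups means the one result is a tuple of 2 captured strings — 1 here.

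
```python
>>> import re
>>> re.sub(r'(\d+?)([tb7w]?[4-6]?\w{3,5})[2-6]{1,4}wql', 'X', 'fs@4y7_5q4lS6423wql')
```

This matches one or more of a digit (lazy) (captured); then optionally one of [tb7w], then optionally a character in [4-6], then 3 to 5 of a word character (captured); then 1 to 4 of a character in [2-6], then the literal 'wql'.
Matches: at [7:19] → '5q4lS6423wql'.
`sub` substitutes 'X' at each match site.

'fs@4y7_X'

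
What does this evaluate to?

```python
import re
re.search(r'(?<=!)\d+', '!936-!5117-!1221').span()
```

(1, 4)

The `(?=…)`/`(?<=…)` assertion just peeks at neighbouring text; it doesn't advance the match position.
`re.search` tries every starting position until one works.
The match spans [1:4] → '936'.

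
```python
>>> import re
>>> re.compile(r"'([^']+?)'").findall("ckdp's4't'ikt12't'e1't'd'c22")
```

['s4', 'ikt12', 'e1', 'd']

Matches: at [4:8] match "'s4'", group 1 = 's4'; at [9:16] match "'ikt12'", group 1 = 'ikt12'; at [17:21] match "'e1'", group 1 = 'e1'; at [22:25] match "'d'", group 1 = 'd'.
With a single group, `findall` returns only what that group captured — 4 items.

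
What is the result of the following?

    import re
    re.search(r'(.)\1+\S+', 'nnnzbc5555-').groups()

('n',)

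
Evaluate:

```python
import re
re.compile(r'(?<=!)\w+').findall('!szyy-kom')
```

['szyy']

The positive lookaround only admits positions where the adjacent text matches; those characters stay outside the span.
`findall` yields the raw match text (1 of them) because the pattern has no groups.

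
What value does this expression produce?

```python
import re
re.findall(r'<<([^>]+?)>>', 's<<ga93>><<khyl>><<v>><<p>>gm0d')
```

Walking the string: at [1:9] match '<<ga93>>', group 1 = 'ga93'; at [9:17] match '<<khyl>>', group 1 = 'khyl'; at [17:22] match '<<v>>', group 1 = 'v'; at [22:27] match '<<p>>', group 1 = 'p'.
Because there's exactly one group, `findall` drops the full match and keeps group 1 from each hit.

['ga93', 'khyl', 'v', 'p']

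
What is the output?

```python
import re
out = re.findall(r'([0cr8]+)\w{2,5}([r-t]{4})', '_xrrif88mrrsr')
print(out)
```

Pattern: one or more of one of [0cr8] (captured); then 2 to 5 of a word character; then exactly 4 of a character in [r-t] (captured).
Matches: at [2:13] match 'rrif88mrrsr', groups = ('rr', 'rrsr').
`findall` packs the 2 group values into a tuple for every match.

[('rr', 'rrsr')]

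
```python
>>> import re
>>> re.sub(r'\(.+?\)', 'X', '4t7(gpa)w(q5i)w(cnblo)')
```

Because the quantifier is non-greedy, it stops expanding at the earliest point where the rest of the pattern can succeed.
Matches: at [3:8] → '(gpa)'; at [9:14] → '(q5i)'; at [15:22] → '(cnblo)'.
Every occurrence is swapped for 'X'.

'4t7XwXwX'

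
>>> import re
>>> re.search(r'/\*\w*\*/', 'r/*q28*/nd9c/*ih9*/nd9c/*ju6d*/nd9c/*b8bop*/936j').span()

(1, 8)

Unlike `match`, `search` isn't anchored — it looks for the pattern anywhere in the string.
The match spans [1:8] → '/*q28*/'.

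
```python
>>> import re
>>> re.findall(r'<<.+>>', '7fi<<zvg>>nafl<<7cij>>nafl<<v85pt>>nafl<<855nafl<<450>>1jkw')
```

['<<zvg>>nafl<<7cij>>nafl<<v85pt>>nafl<<855nafl<<450>>']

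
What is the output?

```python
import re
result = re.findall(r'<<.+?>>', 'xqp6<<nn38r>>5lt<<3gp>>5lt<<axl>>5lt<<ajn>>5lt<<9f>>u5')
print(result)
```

No capturing groups, so `findall` returns the 5 full match strings.

['<<nn38r>>', '<<3gp>>', '<<axl>>', '<<ajn>>', '<<9f>>']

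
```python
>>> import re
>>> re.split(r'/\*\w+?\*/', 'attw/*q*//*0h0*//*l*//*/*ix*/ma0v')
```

The string is cut at each match, leaving 5 pieces.

['attw', '', '', '/*', 'ma0v']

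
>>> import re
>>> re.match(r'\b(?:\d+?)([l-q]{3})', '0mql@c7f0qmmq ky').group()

'0mql'

This matches a word boundary (`\b`, zero-width); then one or more of a digit (lazy) (non-capturing group); then exactly 3 of a character in [l-q] (captured).
`re.match` only tries the pattern at the start of the string.
The match spans [0:4] → '0mql'.
Captured: group 1 = 'mql'.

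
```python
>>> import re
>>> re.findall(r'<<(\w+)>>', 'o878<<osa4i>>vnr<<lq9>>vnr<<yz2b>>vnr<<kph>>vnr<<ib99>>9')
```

Walking the string: at [4:13] match '<<osa4i>>', group 1 = 'osa4i'; at [16:23] match '<<lq9>>', group 1 = 'lq9'; at [26:34] match '<<yz2b>>', group 1 = 'yz2b'; at [37:44] match '<<kph>>', group 1 = 'kph'; at [47:55] match '<<ib99>>', group 1 = 'ib99'.
`findall` collects group 1 from each match (5 total).

['osa4i', 'lq9', 'yz2b', 'kph', 'ib99']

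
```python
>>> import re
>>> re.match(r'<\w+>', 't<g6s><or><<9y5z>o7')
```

`re.match` only tries the pattern at the start of the string.
Here the string doesn't start with a match, so the call returns None.

None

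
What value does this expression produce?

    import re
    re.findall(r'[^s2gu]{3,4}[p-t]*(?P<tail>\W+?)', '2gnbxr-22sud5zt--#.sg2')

['-', '-']

Lazy quantifiers expand one character at a time until the remainder of the pattern can match.
With a single group, `findall` returns only what that group captured — 2 items.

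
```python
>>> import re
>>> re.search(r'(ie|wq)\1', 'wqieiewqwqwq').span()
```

`\1` is not a pattern — it's the concrete string captured by group 1, re-applied verbatim.
The match spans [2:6] → 'ieie'.

(2, 6)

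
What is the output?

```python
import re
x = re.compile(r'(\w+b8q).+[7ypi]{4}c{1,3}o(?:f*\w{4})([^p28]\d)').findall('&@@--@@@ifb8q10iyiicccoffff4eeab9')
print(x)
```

[('ifb8q', 'b9')]

With 2 capturing groups, `findall` returns a 2-tuple per match.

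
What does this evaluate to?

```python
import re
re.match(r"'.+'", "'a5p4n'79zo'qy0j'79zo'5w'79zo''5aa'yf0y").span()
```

`re.match` only tries the pattern at the start of the string.
The match spans [0:35] → "'a5p4n'79zo'qy0j'79zo'5w'79zo''5aa'".

(0, 35)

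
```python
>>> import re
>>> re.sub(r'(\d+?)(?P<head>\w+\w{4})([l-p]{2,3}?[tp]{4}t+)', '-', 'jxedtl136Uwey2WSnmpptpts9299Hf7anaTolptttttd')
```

'jxedtl-d'

The pattern matches one or more of a digit (lazy) (captured); then one or more of a word character, then exactly 4 of a word character (captured as 'head'); then 2 to 3 of a character in [l-p] (lazy), then exactly 4 of one of [tp], then one or more of a literal 't' (captured).
Matches: at [6:43] → '136Uwey2WSnmpptpts9299Hf7anaTolpttttt'.
`sub` substitutes '-' at each match site.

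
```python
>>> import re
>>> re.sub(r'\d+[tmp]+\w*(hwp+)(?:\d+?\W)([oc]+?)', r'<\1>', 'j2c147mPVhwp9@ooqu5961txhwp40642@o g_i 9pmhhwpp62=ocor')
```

'j2c<hwp>oqu<hwp> g_i <hwpp>cor'

Each match is replaced using the text its own group 1 captured.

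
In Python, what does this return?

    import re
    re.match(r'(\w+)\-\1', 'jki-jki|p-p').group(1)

A backreference is literal: `\1` must see the identical characters the first group matched.
`match` is anchored at position 0; if the pattern doesn't fit there, it returns None.
The match spans [0:7] → 'jki-jki'.
Captured: group 1 = 'jki'.

'jki'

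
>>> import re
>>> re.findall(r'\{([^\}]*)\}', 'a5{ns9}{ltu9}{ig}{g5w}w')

['ns9', 'ltu9', 'ig', 'g5w']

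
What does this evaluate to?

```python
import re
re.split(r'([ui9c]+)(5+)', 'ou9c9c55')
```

['o', 'u9c9c', '55', '']

This matches one or more of one of [ui9c] (captured); then one or more of a literal '5' (captured).
`re.split` interleaves the captured-group text with the surrounding fragments.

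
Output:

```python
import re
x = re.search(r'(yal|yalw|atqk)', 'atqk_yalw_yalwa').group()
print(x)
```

atqk

`re.search` tries every starting position until one works.
The match spans [0:4] → 'atqk'.
Captured: group 1 = 'atqk'.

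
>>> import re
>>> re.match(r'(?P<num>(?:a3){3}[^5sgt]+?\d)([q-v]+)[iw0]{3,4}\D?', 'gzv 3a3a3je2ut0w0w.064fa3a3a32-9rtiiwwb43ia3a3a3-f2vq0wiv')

None

This matches the literal 'a3' repeated 3 times, then one or more of any character except [5sgt] (lazy), then a digit (captured as 'num'); then one or more of a character in [q-v] (captured); then 3 to 4 of one of [iw0], then optionally a non-digit.
With `match`, the pattern is implicitly anchored at the beginning.
Here position 0 doesn't satisfy it, so the call returns None.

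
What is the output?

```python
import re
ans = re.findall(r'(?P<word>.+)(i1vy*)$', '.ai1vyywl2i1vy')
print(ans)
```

`findall` packs the 2 group values into a tuple for every match.

[('.ai1vyywl2', 'i1vy')]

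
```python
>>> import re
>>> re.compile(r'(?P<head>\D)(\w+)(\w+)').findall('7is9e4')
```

[('i', 's9e', '4')]

This matches a non-digit (captured as 'head'); then one or more of a word character (captured); then one or more of a word character (captured).
Scanning left to right: at [1:6] match 'is9e4', groups = ('i', 's9e', '4').
`findall` packs the 3 group values into a tuple for every match.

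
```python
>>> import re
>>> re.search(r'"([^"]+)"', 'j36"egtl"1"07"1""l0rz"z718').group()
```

The match spans [3:9] → '"egtl"'.

'"egtl"'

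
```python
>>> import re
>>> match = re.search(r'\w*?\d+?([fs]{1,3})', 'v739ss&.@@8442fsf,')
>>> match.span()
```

The pattern matches zero or more of a word character (lazy); then one or more of a digit (lazy); then 1 to 3 of one of [fs] (captured).
`search` walks the string left to right and returns the first match it finds.
The match spans [0:6] → 'v739ss'.
Captured: group 1 = 'ss'.

(0, 6)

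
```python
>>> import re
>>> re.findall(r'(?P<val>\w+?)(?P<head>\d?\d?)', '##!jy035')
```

Because the quantifier is non-greedy, it stops expanding at the earliest point where the rest of the pattern can succeed.
2 groups means each result is a tuple of 2 captured strings — 3 here.

[('j', ''), ('y', '03'), ('5', '')]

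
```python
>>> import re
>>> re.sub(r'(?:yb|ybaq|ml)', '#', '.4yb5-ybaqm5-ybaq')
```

'.4#5-#aqm5-#aq'

The regex engine tests alternatives in the order written; an earlier branch that matches wins even if a later one would match more.
Each match is replaced by '#'.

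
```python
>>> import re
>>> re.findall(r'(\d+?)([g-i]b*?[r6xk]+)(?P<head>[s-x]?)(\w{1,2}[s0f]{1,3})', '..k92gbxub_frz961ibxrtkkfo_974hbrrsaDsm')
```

[('92', 'gbx', 'u', 'b_f'), ('961', 'ibxr', 't', 'kkf'), ('974', 'hbrr', 's', 'aDs')]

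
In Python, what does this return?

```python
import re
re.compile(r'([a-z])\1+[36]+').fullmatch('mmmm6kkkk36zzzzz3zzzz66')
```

`\1` is not a pattern — it's the concrete string captured by group 1, re-applied verbatim.
`fullmatch` succeeds only if the pattern covers the string from start to end.
Here the string isn't matched end-to-end, so the call returns None.

None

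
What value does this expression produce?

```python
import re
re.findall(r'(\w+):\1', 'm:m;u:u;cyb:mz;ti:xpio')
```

After group 1 captures some text, `\1` only succeeds where that same text appears again.
Scanning left to right: at [0:3] match 'm:m', group 1 = 'm'; at [4:7] match 'u:u', group 1 = 'u'.
One capturing group, so `findall` returns just the captured substring from each match — 2 in all.

['m', 'u']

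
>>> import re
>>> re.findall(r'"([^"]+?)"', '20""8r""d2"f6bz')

Scanning left to right: at [3:7] match '"8r"', group 1 = '8r'; at [7:11] match '"d2"', group 1 = 'd2'.
Because there's exactly one group, `findall` drops the full match and keeps group 1 from each hit.

['8r', 'd2']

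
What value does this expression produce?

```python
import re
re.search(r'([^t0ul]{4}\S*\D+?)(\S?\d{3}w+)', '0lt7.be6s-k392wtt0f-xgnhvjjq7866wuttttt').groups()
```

('7.be6s-k392wtt0f-xgnhvjjq', '7866w')

The match spans [3:33] → '7.be6s-k392wtt0f-xgnhvjjq7866w'.
Captured: group 1 = '7.be6s-k392wtt0f-xgnhvjjq', group 2 = '7866w'.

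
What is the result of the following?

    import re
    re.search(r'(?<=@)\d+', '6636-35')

None

The lookaround is zero-width — it requires the adjacent text to match without consuming it, so the asserted text isn't part of the match.
`re.search` tries every starting position until one works.
Here the pattern never matches, so the call returns None.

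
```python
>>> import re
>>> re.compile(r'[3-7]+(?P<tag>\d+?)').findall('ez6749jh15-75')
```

['9', '5']

This matches one or more of a character in [3-7]; then one or more of a digit (lazy) (captured as 'tag').
Matches: at [2:6] match '6749', group 1 = '9'; at [11:13] match '75', group 1 = '5'.
Because there's exactly one group, `findall` drops the full match and keeps group 1 from each hit.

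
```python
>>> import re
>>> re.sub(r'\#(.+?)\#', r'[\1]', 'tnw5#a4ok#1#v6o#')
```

With the lazy modifier that quantifier settles for the fewest repetitions that let the rest of the pattern succeed (the atoms after it are unaffected and can still be greedy).
`\1` in the replacement pulls in group 1's text for each match.

'tnw5[a4ok]1[v6o]'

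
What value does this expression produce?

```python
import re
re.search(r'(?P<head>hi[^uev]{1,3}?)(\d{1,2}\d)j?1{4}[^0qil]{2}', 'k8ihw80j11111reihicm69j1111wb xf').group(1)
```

'hicm'

The match spans [16:29] → 'hicm69j1111wb'.
Captured: group 1 = 'hicm', group 2 = '69'.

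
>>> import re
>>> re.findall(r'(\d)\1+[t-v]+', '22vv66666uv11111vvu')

['2', '6', '1']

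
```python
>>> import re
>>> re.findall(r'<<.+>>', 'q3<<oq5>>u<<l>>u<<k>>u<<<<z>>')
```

Walking the string: at [2:29] → '<<oq5>>u<<l>>u<<k>>u<<<<z>>'.
`findall` yields the raw match text (1 of them) because the pattern has no groups.

['<<oq5>>u<<l>>u<<k>>u<<<<z>>']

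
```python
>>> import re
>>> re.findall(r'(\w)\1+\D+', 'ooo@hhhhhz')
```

A backreference is literal: `\1` must see the identical characters the first group matched.
Matches: at [0:10] match 'ooo@hhhhhz', group 1 = 'o'.
One capturing group, so `findall` returns just the captured substring from the one match — 1 in all.

['o']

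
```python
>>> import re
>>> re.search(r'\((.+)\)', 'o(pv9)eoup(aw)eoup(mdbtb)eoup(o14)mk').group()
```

'(pv9)eoup(aw)eoup(mdbtb)eoup(o14)'

Unlike `match`, `search` isn't anchored — it looks for the pattern anywhere in the string.
The match spans [1:34] → '(pv9)eoup(aw)eoup(mdbtb)eoup(o14)'.
Captured: group 1 = 'pv9)eoup(aw)eoup(mdbtb)eoup(o14'.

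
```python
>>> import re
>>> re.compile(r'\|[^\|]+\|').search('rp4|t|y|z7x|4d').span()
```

(3, 6)

`re.search` tries every starting position until one works.
The match spans [3:6] → '|t|'.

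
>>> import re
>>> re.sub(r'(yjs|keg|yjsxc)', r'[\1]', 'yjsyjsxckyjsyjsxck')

'[yjs][yjs]xck[yjs][yjs]xck'

Alternation tries branches left to right and keeps the first one that lets the overall match succeed at that position.
`\1` in the replacement pulls in group 1's text for each match.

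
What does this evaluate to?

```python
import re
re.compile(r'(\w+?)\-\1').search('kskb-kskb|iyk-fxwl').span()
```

(0, 9)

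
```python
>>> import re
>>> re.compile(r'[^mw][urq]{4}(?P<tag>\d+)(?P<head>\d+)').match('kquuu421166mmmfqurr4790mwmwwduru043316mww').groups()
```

('42116', '6')

The pattern matches any character except [mw], then exactly 4 of one of [urq]; then one or more of a digit (captured as 'tag'); then one or more of a digit (captured as 'head').
`re.match` won't scan ahead — the pattern has to work from the very first character.
The match spans [0:11] → 'kquuu421166'.
Captured: group 1 = '42116', group 2 = '6'.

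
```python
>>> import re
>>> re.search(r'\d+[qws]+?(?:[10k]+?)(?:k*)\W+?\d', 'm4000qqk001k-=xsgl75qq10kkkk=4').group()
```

This matches one or more of a digit; then one or more of one of [qws] (lazy); then one or more of one of [10k] (lazy) (non-capturing group); then zero or more of a literal 'k' (non-capturing group); then one or more of a non-word character (lazy), then a digit.
Unlike `match`, `search` isn't anchored — it looks for the pattern anywhere in the string.
The match spans [18:30] → '75qq10kkkk=4'.

'75qq10kkkk=4'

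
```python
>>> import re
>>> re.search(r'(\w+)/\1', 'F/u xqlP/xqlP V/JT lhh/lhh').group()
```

A backreference is literal: `\1` must see the identical characters the first group matched.
Unlike `match`, `search` isn't anchored — it looks for the pattern anywhere in the string.
The match spans [4:13] → 'xqlP/xqlP'.
Captured: group 1 = 'xqlP'.

'xqlP/xqlP'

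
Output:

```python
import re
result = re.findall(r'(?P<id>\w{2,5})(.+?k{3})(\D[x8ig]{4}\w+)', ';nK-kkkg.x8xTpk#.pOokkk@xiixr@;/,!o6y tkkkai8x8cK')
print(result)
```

Pattern: 2 to 5 of a word character (captured as 'id'); then one or more of any character (lazy), then exactly 3 of a literal 'k' (captured); then a non-digit, then exactly 4 of one of [x8ig], then one or more of a word character (captured).
A non-greedy quantifier consumes as few characters as it can — just enough that the remainder of the pattern still matches from where it stops; whatever follows it matches normally.
Scanning left to right: at [1:29] match 'nK-kkkg.x8xTpk#.pOokkk@xiixr', groups = ('nK', '-kkkg.x8xTpk#.pOokkk', '@xiixr'); at [34:49] match 'o6y tkkkai8x8cK', groups = ('o6y', ' tkkk', 'ai8x8cK').
Multiple groups make `findall` return tuples — one 3-tuple for each match.

[('nK', '-kkkg.x8xTpk#.pOokkk', '@xiixr'), ('o6y', ' tkkk', 'ai8x8cK')]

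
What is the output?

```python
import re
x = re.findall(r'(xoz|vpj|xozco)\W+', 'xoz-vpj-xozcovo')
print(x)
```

['xoz', 'vpj']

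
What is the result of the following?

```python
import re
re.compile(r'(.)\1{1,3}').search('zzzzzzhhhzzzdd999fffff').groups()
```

('z',)

After group 1 captures some text, `\1` only succeeds where that same text appears again.
`re.search` tries every starting position until one works.
The match spans [0:4] → 'zzzz'.
Captured: group 1 = 'z'.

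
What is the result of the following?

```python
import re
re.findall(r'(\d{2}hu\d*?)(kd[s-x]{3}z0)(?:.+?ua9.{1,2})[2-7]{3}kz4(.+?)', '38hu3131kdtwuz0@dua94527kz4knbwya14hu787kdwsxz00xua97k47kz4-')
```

This matches exactly 2 of a digit, then the literal 'hu', then zero or more of a digit (lazy) (captured); then the literal 'kd', then exactly 3 of a character in [s-x], then the literal 'z0' (captured); then one or more of any character (lazy), then the literal 'ua9', then 1 to 2 of any character (non-capturing group); then exactly 3 of a character in [2-7], then the literal 'kz4'; then one or more of any character (lazy) (captured).
A `+?`/`*?`/`{m,n}?` starts at its minimum and grows only as far as needed for what follows to match.
Scanning left to right: at [0:28] match '38hu3131kdtwuz0@dua94527kz4k', groups = ('38hu3131', 'kdtwuz0', 'k').
Multiple groups make `findall` return tuples — one 3-tuple for the one match.

[('38hu3131', 'kdtwuz0', 'k')]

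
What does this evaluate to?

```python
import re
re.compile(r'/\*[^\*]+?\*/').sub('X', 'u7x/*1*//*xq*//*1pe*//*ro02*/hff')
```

Every occurrence is swapped for 'X'.

'u7xXXXXhff'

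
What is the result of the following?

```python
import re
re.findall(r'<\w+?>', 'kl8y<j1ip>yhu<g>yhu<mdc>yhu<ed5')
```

No capturing groups, so `findall` returns the 3 full match strings.

['<j1ip>', '<g>', '<mdc>']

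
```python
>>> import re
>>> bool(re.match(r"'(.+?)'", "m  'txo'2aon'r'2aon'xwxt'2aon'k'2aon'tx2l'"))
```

False

`re.match` won't scan ahead — the pattern has to work from the very first character.
Here the string doesn't start with a match, so the call returns None, and `bool(None)` is False.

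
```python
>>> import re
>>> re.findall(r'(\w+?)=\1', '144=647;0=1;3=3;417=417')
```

`\1` has to match the exact text group 1 already captured.
Walking the string: at [12:15] match '3=3', group 1 = '3'; at [16:23] match '417=417', group 1 = '417'.
With a single group, `findall` returns only what that group captured — 2 items.

['3', '417']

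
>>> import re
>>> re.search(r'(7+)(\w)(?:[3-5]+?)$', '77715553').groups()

('777', '1')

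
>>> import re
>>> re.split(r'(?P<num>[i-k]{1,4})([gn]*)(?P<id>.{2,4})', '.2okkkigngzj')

This matches 1 to 4 of a character in [i-k] (captured as 'num'); then zero or more of one of [gn] (captured); then 2 to 4 of any character (captured as 'id').
Matches to split on: at [3:12] → 'kkkigngzj'.
`re.split` interleaves the captured-group text with the surrounding fragments.

['.2o', 'kkki', 'gng', 'zj', '']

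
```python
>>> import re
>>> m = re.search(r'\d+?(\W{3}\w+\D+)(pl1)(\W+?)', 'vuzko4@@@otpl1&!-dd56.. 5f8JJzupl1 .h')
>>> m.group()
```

'4@@@otpl1&'

With the lazy modifier that quantifier settles for the fewest repetitions that let the rest of the pattern succeed (the atoms after it are unaffected and can still be greedy).
The match spans [5:15] → '4@@@otpl1&'.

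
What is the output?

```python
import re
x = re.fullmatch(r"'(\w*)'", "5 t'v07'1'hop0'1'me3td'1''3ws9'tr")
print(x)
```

None

For `fullmatch`, every character of the input must be accounted for by the pattern.
Here the string isn't matched end-to-end, so the call returns None.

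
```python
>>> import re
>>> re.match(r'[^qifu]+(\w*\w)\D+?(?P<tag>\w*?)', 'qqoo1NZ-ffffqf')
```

None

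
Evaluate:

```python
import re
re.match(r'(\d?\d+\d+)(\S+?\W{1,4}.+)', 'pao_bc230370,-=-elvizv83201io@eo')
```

With `match`, the pattern is implicitly anchored at the beginning.
Here the pattern fails at index 0, so the call returns None.

None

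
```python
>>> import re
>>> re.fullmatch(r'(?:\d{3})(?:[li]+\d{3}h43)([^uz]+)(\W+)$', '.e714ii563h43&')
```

Pattern: exactly 3 of a digit (non-capturing group); then one or more of one of [li], then exactly 3 of a digit, then the literal 'h43' (non-capturing group); then one or more of any character except [uz] (captured); then one or more of a non-word character (captured); then anchored at the end.
`re.fullmatch` is like wrapping the pattern in `^…$` (in single-line mode).
Here there's no way to consume every character, so the call returns None.

None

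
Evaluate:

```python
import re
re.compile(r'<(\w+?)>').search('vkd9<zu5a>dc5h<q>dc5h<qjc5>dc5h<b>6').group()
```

The match spans [4:10] → '<zu5a>'.

'<zu5a>'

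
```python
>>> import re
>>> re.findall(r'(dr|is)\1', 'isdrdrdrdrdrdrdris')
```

['dr', 'dr', 'dr']

`\1` has to match the exact text group 1 already captured.
`findall` collects group 1 from each match (3 total).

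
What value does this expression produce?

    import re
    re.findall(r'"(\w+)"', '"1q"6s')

['1q']

Matches: at [0:4] match '"1q"', group 1 = '1q'.
Because there's exactly one group, `findall` drops the full match and keeps group 1 from the one hit.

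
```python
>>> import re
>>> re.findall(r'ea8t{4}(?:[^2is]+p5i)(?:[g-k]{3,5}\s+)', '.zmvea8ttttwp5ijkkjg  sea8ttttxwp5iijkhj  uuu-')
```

The pattern matches the literal 'ea8', then exactly 4 of a literal 't'; then one or more of any character except [2is], then the literal 'p5i' (non-capturing group); then 3 to 5 of a character in [g-k], then one or more of whitespace (non-capturing group).
Walking the string: at [4:22] → 'ea8ttttwp5ijkkjg  '; at [23:42] → 'ea8ttttxwp5iijkhj  '.
No capturing groups, so `findall` returns the 2 full match strings.

['ea8ttttwp5ijkkjg  ', 'ea8ttttxwp5iijkhj  ']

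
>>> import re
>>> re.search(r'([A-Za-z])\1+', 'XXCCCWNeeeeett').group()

'XX'

`\1` has to match the exact text group 1 already captured.
Unlike `match`, `search` isn't anchored — it looks for the pattern anywhere in the string.
The match spans [0:2] → 'XX'.
Captured: group 1 = 'X'.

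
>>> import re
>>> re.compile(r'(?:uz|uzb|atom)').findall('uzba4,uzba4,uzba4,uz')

['uz', 'uz', 'uz', 'uz']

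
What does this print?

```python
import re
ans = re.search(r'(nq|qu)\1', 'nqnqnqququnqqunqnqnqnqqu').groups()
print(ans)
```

The match spans [0:4] → 'nqnq'.
Captured: group 1 = 'nq'.

('nq',)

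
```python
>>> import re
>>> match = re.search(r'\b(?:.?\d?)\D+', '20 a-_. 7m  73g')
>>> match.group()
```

'20 a-_. '

The match spans [0:8] → '20 a-_. '.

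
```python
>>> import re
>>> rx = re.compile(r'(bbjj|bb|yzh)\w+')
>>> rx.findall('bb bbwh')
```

With a single group, `findall` returns only what that group captured — 1 item.

['bb']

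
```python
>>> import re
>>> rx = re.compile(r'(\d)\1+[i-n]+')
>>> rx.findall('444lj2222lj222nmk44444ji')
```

The backreference `\1` re-matches whatever the first group consumed, character for character.
Scanning left to right: at [0:5] match '444lj', group 1 = '4'; at [5:11] match '2222lj', group 1 = '2'; at [11:17] match '222nmk', group 1 = '2'; at [17:24] match '44444ji', group 1 = '4'.
One capturing group, so `findall` returns just the captured substring from each match — 4 in all.

['4', '2', '2', '4']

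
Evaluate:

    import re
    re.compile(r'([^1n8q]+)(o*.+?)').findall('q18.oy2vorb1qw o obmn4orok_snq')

[('.oy2vorb', '1'), ('w o obm', 'n'), ('4orok_s', 'n')]

Lazy quantifiers expand one character at a time until the remainder of the pattern can match.
Multiple groups make `findall` return tuples — one 2-tuple for each match.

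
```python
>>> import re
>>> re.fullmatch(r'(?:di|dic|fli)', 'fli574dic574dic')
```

`re.fullmatch` is like wrapping the pattern in `^…$` (in single-line mode).
Here there's no way to consume every character, so the call returns None.

None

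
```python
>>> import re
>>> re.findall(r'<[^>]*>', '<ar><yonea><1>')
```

['<ar>', '<yonea>', '<1>']

Walking the string: at [0:4] → '<ar>'; at [4:11] → '<yonea>'; at [11:14] → '<1>'.
`findall` yields the raw match text (3 of them) because the pattern has no groups.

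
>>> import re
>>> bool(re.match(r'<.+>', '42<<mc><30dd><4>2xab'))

`re.match` won't scan ahead — the pattern has to work from the very first character.
Here position 0 doesn't satisfy it, so the call returns None, and `bool(None)` is False.

False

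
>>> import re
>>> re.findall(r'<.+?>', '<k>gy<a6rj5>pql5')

['<k>', '<a6rj5>']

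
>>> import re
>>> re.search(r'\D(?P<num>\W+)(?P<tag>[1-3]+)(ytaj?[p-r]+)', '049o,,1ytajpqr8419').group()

This matches a non-digit; then one or more of a non-word character (captured as 'num'); then one or more of a character in [1-3] (captured as 'tag'); then the literal 'yta', then optionally the literal 'j', then one or more of a character in [p-r] (captured).
Unlike `match`, `search` isn't anchored — it looks for the pattern anywhere in the string.
The match spans [3:14] → 'o,,1ytajpqr'.
Captured: group 1 = ',,', group 2 = '1', group 3 = 'ytajpqr'.

'o,,1ytajpqr'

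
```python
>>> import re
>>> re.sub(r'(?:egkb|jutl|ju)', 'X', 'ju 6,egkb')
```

'X 6,X'

Matches: at [0:2] → 'ju'; at [5:9] → 'egkb'.
Each match is replaced by 'X'.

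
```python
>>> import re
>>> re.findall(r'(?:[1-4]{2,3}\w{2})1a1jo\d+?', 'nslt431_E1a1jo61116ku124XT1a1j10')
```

['431_E1a1jo6']

This matches 2 to 3 of a character in [1-4], then exactly 2 of a word character (non-capturing group); then the literal '1a', then the literal '1jo', then one or more of a digit (lazy).
The `?` after the quantifier makes it lazy — it takes as little as possible before letting the rest of the pattern try.
Walking the string: at [4:15] → '431_E1a1jo6'.
With no groups in the pattern, `findall` gives back each whole match — 1 here.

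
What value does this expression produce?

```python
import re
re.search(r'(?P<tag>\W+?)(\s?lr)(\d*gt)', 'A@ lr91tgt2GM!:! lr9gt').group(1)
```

The match spans [13:22] → '!:! lr9gt'.
Captured: group 1 = '!:!', group 2 = ' lr', group 3 = '9gt'.

'!:!'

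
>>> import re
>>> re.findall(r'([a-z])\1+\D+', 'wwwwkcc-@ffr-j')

A backreference is literal: `\1` must see the identical characters the first group matched.
Walking the string: at [0:14] match 'wwwwkcc-@ffr-j', group 1 = 'w'.
One capturing group, so `findall` returns just the captured substring from the one match — 1 in all.

['w']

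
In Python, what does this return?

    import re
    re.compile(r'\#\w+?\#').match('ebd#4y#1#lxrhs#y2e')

With `match`, the pattern is implicitly anchored at the beginning.
Here position 0 doesn't satisfy it, so the call returns None.

None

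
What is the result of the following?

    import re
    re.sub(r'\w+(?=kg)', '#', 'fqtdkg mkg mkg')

'#kg #kg #kg'

The lookaround is zero-width — it requires the adjacent text to match without consuming it, so the asserted text isn't part of the match.
Each match is replaced by '#'.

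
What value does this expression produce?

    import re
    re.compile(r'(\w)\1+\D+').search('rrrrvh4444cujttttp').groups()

('r',)

The match spans [0:6] → 'rrrrvh'.
Captured: group 1 = 'r'.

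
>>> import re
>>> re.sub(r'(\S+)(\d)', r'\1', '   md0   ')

The pattern matches one or more of a non-whitespace character (captured); then a digit (captured).
The replacement refers to a captured group, so each match is rewritten using its own captured text.

'   md   '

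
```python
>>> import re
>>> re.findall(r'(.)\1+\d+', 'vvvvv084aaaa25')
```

A backreference is literal: `\1` must see the identical characters the first group matched.
Walking the string: at [0:8] match 'vvvvv084', group 1 = 'v'; at [8:14] match 'aaaa25', group 1 = 'a'.
`findall` collects group 1 from each match (2 total).

['v', 'a']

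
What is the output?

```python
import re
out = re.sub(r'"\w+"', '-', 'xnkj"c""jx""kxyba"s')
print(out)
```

Matches: at [4:7] → '"c"'; at [7:11] → '"jx"'; at [11:18] → '"kxyba"'.
Each match is replaced by '-'.

xnkj---s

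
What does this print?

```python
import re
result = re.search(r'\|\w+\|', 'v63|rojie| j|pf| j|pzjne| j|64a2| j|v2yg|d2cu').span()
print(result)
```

(3, 10)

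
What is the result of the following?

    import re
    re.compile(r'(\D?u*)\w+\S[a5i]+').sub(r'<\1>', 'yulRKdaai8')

'<yu>8'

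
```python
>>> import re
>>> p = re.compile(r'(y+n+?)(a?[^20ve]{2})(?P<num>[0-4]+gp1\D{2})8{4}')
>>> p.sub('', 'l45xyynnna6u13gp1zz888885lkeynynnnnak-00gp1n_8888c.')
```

Pattern: one or more of a literal 'y', then one or more of the literal 'n' (lazy) (captured); then optionally the literal 'a', then exactly 2 of any character except [20ve] (captured); then one or more of a character in [0-4], then the literal 'gp1', then exactly 2 of a non-digit (captured as 'num'); then exactly 4 of a literal '8'.
Matches: at [4:23] → 'yynnna6u13gp1zz8888'; at [30:49] → 'ynnnnak-00gp1n_8888'.
Each match is replaced by ''.

'l45x85lkeync.'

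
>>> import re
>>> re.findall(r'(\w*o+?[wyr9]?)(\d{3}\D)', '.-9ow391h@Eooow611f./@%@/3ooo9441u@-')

The pattern matches zero or more of a word character, then one or more of the literal 'o' (lazy), then optionally one of [wyr9] (captured); then exactly 3 of a digit, then a non-digit (captured).
Matches: at [2:9] match '9ow391h', groups = ('9ow', '391h'); at [10:19] match 'Eooow611f', groups = ('Eooow', '611f'); at [25:34] match '3ooo9441u', groups = ('3ooo9', '441u').
2 groups means each result is a tuple of 2 captured strings — 3 here.

[('9ow', '391h'), ('Eooow', '611f'), ('3ooo9', '441u')]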